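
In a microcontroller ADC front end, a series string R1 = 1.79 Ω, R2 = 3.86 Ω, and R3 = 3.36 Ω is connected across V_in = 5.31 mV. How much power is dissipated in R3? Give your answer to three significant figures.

P ≈ 1.17 µW

Series current I = V_in/ΣR = 5.31/9.010 = 0.5893 mA.
P = I²R = 0.3473 × 3.36 = 1.167 µW.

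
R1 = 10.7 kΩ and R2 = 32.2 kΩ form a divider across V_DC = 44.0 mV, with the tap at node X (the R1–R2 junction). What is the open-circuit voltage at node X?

V_th ≈ 33.0 mV

With X open, the divider is unloaded: V_th = 44.0 × 32.2/42.90 = 33.03 mV.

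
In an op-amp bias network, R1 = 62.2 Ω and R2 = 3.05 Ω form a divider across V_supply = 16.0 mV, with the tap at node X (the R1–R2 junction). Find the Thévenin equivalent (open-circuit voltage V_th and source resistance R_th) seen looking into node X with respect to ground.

V_th ≈ 0.748 mV, R_th ≈ 2.91 Ω

V_th is the unloaded tap voltage: V_supply · R2/(R1+R2) = 16.0 × 0.04674 = 0.7479 mV.
Zeroing V_supply shorts the top of R1 to ground, so R_th = R1 ‖ R2 = 2.907 Ω.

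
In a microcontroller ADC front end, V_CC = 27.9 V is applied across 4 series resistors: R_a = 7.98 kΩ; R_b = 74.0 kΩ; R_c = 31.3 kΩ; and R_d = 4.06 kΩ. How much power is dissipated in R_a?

P ≈ 0.451 mW

ΣR = 117.3 kΩ → I = 27.9/117.3 = 0.2378 mA.
P = I²R = 0.05653 × 7.98 = 0.4511 mW.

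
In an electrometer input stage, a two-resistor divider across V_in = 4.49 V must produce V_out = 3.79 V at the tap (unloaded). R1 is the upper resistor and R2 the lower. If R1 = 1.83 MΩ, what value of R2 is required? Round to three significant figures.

R2 ≈ 9.91 MΩ

Required fraction k = V_out/V_in = 0.8441.
Rearranging, R2 = R1·k/(1−k) = 1.83 × 5.414 = 9.908 MΩ.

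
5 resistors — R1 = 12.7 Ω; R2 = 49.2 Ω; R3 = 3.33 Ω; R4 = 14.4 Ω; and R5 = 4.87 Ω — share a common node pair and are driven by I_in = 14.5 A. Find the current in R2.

ΣG = 1/12.7 + 1/49.2 + 1/3.33 + 1/14.4 + 1/4.87 = 0.6741.
R2 takes the fraction G_k/ΣG = 0.02033/0.6741 = 0.03015, so I = 14.5 × 0.03015 = 0.4372 A.

I ≈ 0.437 A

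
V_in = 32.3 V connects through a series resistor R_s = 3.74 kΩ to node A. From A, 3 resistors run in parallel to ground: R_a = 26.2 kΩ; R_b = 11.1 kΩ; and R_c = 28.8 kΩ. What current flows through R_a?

I ≈ 0.766 mA

Combine the parallel branches: R_p = (1/26.2 + 1/11.1 + 1/28.8)⁻¹ = 6.136 kΩ.
V_A by voltage divider: V_A = 32.3 × 6.136/(3.74 + 6.136) = 20.07 V.
Branch current I = V_A/R_a = 20.07/26.2 = 0.7659 mA.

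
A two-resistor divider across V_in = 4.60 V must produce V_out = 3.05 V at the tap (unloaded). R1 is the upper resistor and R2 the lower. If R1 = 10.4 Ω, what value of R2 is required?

The divider ratio is R2/(R1+R2) = 3.05/4.60 = 0.6630.
So R2 = R1 · V_out/(V_in − V_out) = 10.4 × 3.05/(4.60 − 3.05) = 10.4 × 1.968 = 20.46 Ω.

R2 ≈ 20.5 Ω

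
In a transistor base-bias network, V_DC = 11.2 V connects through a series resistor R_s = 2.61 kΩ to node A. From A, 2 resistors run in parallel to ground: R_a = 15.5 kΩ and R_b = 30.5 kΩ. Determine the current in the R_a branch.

Equivalent of the parallel group: R_p = 10.28 kΩ.
V_A by voltage divider: V_A = 11.2 × 10.28/(2.61 + 10.28) = 8.932 V.
Branch current I = V_A/R_a = 8.932/15.5 = 0.5762 mA.
(Equivalently: I_total = 0.8691 mA, then current-divider fraction G_k/ΣG = 0.6630.)

I ≈ 0.576 mA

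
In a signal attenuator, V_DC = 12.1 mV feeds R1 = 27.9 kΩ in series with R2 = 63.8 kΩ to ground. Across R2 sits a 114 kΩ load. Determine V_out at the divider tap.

V_out ≈ 7.19 mV

The load sits in parallel with R2, giving an effective lower resistance R2' = R2·R_L/(R2+R_L) = 40.91 kΩ.
Now apply the divider: V_out = 12.1 × 0.5945 = 7.194 mV.
(Unloaded it would be 8.42 mV; the load pulls it down.)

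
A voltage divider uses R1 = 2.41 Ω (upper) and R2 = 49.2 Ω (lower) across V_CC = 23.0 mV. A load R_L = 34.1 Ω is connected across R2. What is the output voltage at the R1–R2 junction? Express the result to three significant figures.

The load sits in parallel with R2, giving an effective lower resistance R2' = R2·R_L/(R2+R_L) = 20.14 Ω.
Voltage divider with the loaded lower leg: V_out = 23.0 × 20.14/(2.41 + 20.14) = 23.0 × 0.8931 = 20.54 mV.

V_out ≈ 20.5 mV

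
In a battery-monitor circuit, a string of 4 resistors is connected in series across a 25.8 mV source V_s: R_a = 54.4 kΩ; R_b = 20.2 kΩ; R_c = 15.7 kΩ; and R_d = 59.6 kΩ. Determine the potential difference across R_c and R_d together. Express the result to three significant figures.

Total series resistance ΣR = 54.4 + 20.2 + 15.7 + 59.6 = 149.9 kΩ.
R_{R_c..R_d} = 15.7 + 59.6 = 75.30 kΩ.
Voltage divider: V = V_s · (75.30 / 149.9) = 25.8 × 0.5023 = 12.96 mV.

V ≈ 13.0 mV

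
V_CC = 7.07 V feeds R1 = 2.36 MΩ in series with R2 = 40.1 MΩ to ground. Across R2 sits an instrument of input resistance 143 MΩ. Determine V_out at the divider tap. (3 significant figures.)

R2 ‖ R_L = (40.1 × 143)/(40.1 + 143) = 31.32 MΩ.
Now apply the divider: V_out = 7.07 × 0.9299 = 6.575 V.

V_out ≈ 6.57 V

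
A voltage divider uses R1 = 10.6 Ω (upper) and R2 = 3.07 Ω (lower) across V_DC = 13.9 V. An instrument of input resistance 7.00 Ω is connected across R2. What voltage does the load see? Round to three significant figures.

V_out ≈ 2.33 V

First combine the lower leg with the load: R2 ‖ R_L = 2.134 Ω.
Now apply the divider: V_out = 13.9 × 0.1676 = 2.329 V.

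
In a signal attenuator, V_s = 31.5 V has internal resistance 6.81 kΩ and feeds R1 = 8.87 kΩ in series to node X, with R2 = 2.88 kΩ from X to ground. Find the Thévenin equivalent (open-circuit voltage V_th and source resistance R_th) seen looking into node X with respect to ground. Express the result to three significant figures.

V_th ≈ 4.89 V, R_th ≈ 2.43 kΩ

R1' = 6.81 + 8.87 = 15.68 kΩ (source resistance + R1).
With X open, the divider is unloaded: V_th = 31.5 × 2.88/18.56 = 4.888 V.
Zeroing V_s shorts the top of R1' to ground, so R_th = R1' ‖ R2 = 2.433 kΩ.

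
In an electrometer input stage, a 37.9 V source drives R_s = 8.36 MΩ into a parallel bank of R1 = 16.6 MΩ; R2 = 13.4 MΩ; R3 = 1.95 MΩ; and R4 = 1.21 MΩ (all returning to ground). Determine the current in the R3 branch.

I ≈ 1.46 µA

Parallel bank: R_p = 1/(1/16.6 + 1/13.4 + 1/1.95 + 1/1.21) = 0.6784 MΩ.
V_A by voltage divider: V_A = 37.9 × 0.6784/(8.36 + 0.6784) = 2.845 V.
Branch current I = V_A/R3 = 2.845/1.95 = 1.459 µA.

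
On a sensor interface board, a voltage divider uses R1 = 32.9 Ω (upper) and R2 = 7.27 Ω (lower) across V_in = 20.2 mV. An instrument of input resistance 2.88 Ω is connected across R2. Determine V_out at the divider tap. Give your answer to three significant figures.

V_out ≈ 1.19 mV

The load sits in parallel with R2, giving an effective lower resistance R2' = R2·R_L/(R2+R_L) = 2.063 Ω.
Voltage divider with the loaded lower leg: V_out = 20.2 × 2.063/(32.9 + 2.063) = 20.2 × 0.05900 = 1.192 mV.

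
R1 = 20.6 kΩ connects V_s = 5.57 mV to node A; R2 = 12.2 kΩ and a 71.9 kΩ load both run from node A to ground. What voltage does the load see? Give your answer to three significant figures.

First combine the lower leg with the load: R2 ‖ R_L = 10.43 kΩ.
Now apply the divider: V_out = 5.57 × 0.3361 = 1.872 mV.

V_out ≈ 1.87 mV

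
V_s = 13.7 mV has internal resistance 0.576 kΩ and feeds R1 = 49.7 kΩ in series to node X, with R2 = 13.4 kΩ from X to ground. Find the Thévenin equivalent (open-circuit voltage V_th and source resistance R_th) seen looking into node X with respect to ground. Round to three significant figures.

V_th ≈ 2.88 mV, R_th ≈ 10.6 kΩ

R1' = 0.576 + 49.7 = 50.28 kΩ (source resistance + R1).
V_th is the unloaded tap voltage: V_s · R2/(R1'+R2) = 13.7 × 0.2104 = 2.883 mV.
Zeroing V_s shorts the top of R1' to ground, so R_th = R1' ‖ R2 = 10.58 kΩ.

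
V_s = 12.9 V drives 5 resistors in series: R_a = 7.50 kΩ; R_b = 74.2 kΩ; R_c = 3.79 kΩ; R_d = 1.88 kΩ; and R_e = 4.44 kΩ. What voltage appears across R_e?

V ≈ 0.624 V

Series total: ΣR = 7.50 + 74.2 + 3.79 + 1.88 + 4.44 = 91.81 kΩ.
Voltage divider: V = V_s · (4.440 / 91.81) = 12.9 × 0.04836 = 0.6239 V.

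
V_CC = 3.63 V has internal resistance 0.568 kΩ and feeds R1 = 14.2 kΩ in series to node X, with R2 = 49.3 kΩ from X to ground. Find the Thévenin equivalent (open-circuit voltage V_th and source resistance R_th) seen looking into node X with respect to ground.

R1' = 0.568 + 14.2 = 14.77 kΩ (source resistance + R1).
With X open, the divider is unloaded: V_th = 3.63 × 49.3/64.07 = 2.793 V.
Looking into X with the source shorted: R_th = R1'·R2/(R1'+R2) = 14.77 × 49.3/64.07 = 11.36 kΩ.

V_th ≈ 2.79 V, R_th ≈ 11.4 kΩ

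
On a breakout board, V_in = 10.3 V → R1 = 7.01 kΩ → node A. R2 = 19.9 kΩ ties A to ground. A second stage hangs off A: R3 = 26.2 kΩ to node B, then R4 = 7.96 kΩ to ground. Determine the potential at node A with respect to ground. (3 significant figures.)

V_A ≈ 6.61 V

Looking into the second stage from A: R3 + R4 = 34.16 kΩ appears in parallel with R2.
R2 ‖ (R3+R4) = 12.57 kΩ.
So V_A = 10.3 × 0.6421 = 6.613 V.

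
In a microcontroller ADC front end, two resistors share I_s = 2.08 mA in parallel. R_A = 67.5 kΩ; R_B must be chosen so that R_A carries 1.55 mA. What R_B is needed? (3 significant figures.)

The fraction through R_A equals R_B/(R_A+R_B).
1.55/2.08 = R_B/(R_A + R_B) → R_B = R_A · (0.7452)/(1 − 0.7452) = 67.5 × 2.925 = 197.4 kΩ.

R_B ≈ 197 kΩ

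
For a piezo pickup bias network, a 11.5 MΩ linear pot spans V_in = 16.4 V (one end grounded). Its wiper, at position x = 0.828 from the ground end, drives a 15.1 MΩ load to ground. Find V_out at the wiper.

The pot divides into 1.978 MΩ above the wiper and 9.522 MΩ below.
R_L loads the lower segment: effective lower R = 5.840 MΩ.
V_out = 16.4 × 5.840/(1.978 + 5.840) = 12.25 V.

V_out ≈ 12.3 V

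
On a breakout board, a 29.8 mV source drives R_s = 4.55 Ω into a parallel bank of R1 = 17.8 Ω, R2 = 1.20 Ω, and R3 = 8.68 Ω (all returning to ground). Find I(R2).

I ≈ 4.46 mA

Equivalent of the parallel group: R_p = 0.9953 Ω.
Node voltage V_A = V_in · R_p/(R_s + R_p) = 29.8 × 0.1795 = 5.349 mV.
Branch current I = V_A/R2 = 5.349/1.20 = 4.457 mA.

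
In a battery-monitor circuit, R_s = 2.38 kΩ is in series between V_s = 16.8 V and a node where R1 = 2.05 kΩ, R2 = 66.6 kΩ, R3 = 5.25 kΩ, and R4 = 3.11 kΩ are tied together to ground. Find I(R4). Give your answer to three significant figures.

Parallel bank: R_p = 1/(1/2.05 + 1/66.6 + 1/5.25 + 1/3.11) = 0.9854 kΩ.
Node voltage V_A = V_s · R_p/(R_s + R_p) = 16.8 × 0.2928 = 4.919 V.
Branch current I = V_A/R4 = 4.919/3.11 = 1.582 mA.

I ≈ 1.58 mA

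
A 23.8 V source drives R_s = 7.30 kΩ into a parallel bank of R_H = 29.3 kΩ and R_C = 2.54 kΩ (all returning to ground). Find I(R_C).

I ≈ 2.27 mA

Combine the parallel branches: R_p = (1/29.3 + 1/2.54)⁻¹ = 2.337 kΩ.
V_A = 23.8 × 2.337/9.637 = 5.772 V.
Branch current I = V_A/R_C = 5.772/2.54 = 2.273 mA.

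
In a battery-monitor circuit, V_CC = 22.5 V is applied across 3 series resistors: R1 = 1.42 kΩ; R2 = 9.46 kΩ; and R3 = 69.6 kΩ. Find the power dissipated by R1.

P ≈ 0.111 mW

Series current I = V_CC/ΣR = 22.5/80.48 = 0.2796 mA.
V(R1) = I·R = 0.3970 V; P = V·I = 0.3970 × 0.2796 = 0.1110 mW.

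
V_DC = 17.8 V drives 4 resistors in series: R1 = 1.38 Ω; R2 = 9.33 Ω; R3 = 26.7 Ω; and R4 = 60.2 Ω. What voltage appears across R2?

V ≈ 1.70 V

Total series resistance ΣR = 1.38 + 9.33 + 26.7 + 60.2 = 97.61 Ω.
Voltage divider: V = V_DC · (9.330 / 97.61) = 17.8 × 0.09558 = 1.701 V.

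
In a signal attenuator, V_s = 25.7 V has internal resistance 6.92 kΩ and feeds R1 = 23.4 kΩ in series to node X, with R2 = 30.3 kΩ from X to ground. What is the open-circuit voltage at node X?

V_th ≈ 12.8 V

R1' = 6.92 + 23.4 = 30.32 kΩ (source resistance + R1).
Open-circuit (no load on X): V_th = V_s · R2/(R1' + R2) = 25.7 × 30.3/(30.32 + 30.3) = 12.85 V.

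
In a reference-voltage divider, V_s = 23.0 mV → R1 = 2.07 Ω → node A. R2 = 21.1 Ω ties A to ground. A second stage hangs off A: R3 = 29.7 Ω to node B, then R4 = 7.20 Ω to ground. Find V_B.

Looking into the second stage from A: R3 + R4 = 36.90 Ω appears in parallel with R2.
R2 ‖ (R3+R4) = 13.42 Ω.
V_A = 23.0 × 13.42/(2.07 + 13.42) = 19.93 mV.
Stage 2 is unloaded, so V_B = V_A · R4/(R3+R4) = 19.93 × 7.20/36.90 = 3.888 mV.

V_B ≈ 3.89 mV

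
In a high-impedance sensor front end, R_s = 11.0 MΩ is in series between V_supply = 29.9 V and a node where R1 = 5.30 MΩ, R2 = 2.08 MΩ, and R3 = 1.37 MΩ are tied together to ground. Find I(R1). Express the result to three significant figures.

Combine the parallel branches: R_p = (1/5.30 + 1/2.08 + 1/1.37)⁻¹ = 0.7146 MΩ.
V_A by voltage divider: V_A = 29.9 × 0.7146/(11.0 + 0.7146) = 1.824 V.
I(R1) = V_A / R1 = 1.824/5.30 = 0.3441 µA.

I ≈ 0.344 µA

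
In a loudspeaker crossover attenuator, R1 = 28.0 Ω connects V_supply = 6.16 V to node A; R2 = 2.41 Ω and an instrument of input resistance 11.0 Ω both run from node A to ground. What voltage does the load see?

V_out ≈ 0.406 V

R2 ‖ R_L = (2.41 × 11.0)/(2.41 + 11.0) = 1.977 Ω.
Voltage divider with the loaded lower leg: V_out = 6.16 × 1.977/(28.0 + 1.977) = 6.16 × 0.06595 = 0.4062 V.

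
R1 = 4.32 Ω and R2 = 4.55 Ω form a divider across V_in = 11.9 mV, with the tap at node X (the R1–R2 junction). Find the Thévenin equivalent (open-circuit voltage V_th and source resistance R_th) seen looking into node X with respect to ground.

V_th ≈ 6.10 mV, R_th ≈ 2.22 Ω

With X open, the divider is unloaded: V_th = 11.9 × 4.55/8.870 = 6.104 mV.
Looking into X with the source shorted: R_th = R1·R2/(R1+R2) = 4.320 × 4.55/8.870 = 2.216 Ω.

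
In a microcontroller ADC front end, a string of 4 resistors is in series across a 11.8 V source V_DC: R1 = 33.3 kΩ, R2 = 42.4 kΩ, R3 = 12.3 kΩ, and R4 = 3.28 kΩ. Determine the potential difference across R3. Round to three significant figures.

Total series resistance ΣR = 33.3 + 42.4 + 12.3 + 3.28 = 91.28 kΩ.
Voltage divider: V = V_DC · (12.30 / 91.28) = 11.8 × 0.1348 = 1.590 V.

V ≈ 1.59 V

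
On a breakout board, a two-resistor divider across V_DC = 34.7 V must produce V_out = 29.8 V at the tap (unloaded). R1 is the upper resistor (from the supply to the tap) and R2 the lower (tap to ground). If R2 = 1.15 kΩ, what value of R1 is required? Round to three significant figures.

The divider ratio is R2/(R1+R2) = 29.8/34.7 = 0.8588.
R1 = R2·(1/k − 1) = 1.15 × 0.1644 = 0.1891 kΩ.

R1 ≈ 0.189 kΩ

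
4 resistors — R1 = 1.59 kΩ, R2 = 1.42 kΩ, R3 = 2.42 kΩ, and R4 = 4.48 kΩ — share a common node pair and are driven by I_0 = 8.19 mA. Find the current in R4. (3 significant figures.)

Conductances: ΣG = 1/1.59 + 1/1.42 + 1/2.42 + 1/4.48 = 1.970 (1/kΩ).
By the current-divider rule, I = I_0 · G_k/ΣG = 8.19 × 0.1133 = 0.9282 mA.

I ≈ 0.928 mA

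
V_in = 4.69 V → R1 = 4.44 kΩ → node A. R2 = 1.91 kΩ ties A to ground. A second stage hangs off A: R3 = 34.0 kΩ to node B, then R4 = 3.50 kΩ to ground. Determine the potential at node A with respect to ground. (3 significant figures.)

V_A ≈ 1.36 V

The second stage (R3 + R4 = 37.50 kΩ) loads node A in parallel with R2.
R2 ‖ (R3+R4) = 1.817 kΩ.
First divider: V_A = V_in · 1.817/(4.44 + 1.817) = 1.362 V.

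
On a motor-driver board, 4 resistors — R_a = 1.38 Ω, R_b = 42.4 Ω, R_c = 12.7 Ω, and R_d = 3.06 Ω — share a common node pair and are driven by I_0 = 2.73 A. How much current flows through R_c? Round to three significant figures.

I ≈ 0.186 A

Total conductance ΣG = 1/1.38 + 1/42.4 + 1/12.7 + 1/3.06 = 1.154 (units of 1/Ω).
By the current-divider rule, I = I_0 · G_k/ΣG = 2.73 × 0.06825 = 0.1863 A.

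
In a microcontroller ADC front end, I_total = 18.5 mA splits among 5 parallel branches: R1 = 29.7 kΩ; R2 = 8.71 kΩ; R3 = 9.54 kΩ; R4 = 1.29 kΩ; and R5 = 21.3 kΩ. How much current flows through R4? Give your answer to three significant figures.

I ≈ 13.3 mA

Total conductance ΣG = 1/29.7 + 1/8.71 + 1/9.54 + 1/1.29 + 1/21.3 = 1.075 (units of 1/kΩ).
By the current-divider rule, I = I_total · G_k/ΣG = 18.5 × 0.7208 = 13.34 mA.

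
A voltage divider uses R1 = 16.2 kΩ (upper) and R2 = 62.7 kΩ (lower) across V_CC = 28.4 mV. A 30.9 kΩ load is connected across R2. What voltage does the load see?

V_out ≈ 15.9 mV

First combine the lower leg with the load: R2 ‖ R_L = 20.70 kΩ.
Now apply the divider: V_out = 28.4 × 0.5610 = 15.93 mV.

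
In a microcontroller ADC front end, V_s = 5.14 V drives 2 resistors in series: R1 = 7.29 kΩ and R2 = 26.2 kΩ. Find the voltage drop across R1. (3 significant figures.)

V ≈ 1.12 V

ΣR = 7.29 + 26.2 = 33.49 kΩ.
By the voltage-divider rule, V = 5.14 × 7.290/33.49 = 1.119 V.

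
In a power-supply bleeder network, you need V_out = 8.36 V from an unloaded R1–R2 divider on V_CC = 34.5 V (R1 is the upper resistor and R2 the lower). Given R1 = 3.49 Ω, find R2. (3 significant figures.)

R2 ≈ 1.12 Ω

Required fraction k = V_out/V_CC = 0.2423.
Rearranging, R2 = R1·k/(1−k) = 3.49 × 0.3198 = 1.116 Ω.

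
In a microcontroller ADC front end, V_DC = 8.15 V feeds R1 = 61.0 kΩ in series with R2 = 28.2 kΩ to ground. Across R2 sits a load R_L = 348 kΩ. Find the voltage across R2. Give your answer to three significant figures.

V_out ≈ 2.44 V

First combine the lower leg with the load: R2 ‖ R_L = 26.09 kΩ.
Then V_out = V_DC · R2'/(R1 + R2') = 8.15 × 26.09/87.09 = 2.441 V.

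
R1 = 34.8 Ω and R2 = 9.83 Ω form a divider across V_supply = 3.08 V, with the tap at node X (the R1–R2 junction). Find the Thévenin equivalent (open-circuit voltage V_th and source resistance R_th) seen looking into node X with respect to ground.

V_th ≈ 0.678 V, R_th ≈ 7.66 Ω

V_th is the unloaded tap voltage: V_supply · R2/(R1+R2) = 3.08 × 0.2203 = 0.6784 V.
Zeroing V_supply shorts the top of R1 to ground, so R_th = R1 ‖ R2 = 7.665 Ω.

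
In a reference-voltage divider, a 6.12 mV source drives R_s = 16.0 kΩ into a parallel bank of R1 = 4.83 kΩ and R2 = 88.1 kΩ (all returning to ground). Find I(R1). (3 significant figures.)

I ≈ 0.282 µA

Equivalent of the parallel group: R_p = 4.579 kΩ.
Node voltage V_A = V_supply · R_p/(R_s + R_p) = 6.12 × 0.2225 = 1.362 mV.
Branch current I = V_A/R1 = 1.362/4.83 = 0.2819 µA.
(Equivalently: I_total = 0.2974 µA, then current-divider fraction G_k/ΣG = 0.9480.)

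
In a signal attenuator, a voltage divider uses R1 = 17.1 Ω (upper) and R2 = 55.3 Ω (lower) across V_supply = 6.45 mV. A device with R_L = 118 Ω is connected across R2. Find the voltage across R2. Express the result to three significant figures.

V_out ≈ 4.44 mV

R2 ‖ R_L = (55.3 × 118)/(55.3 + 118) = 37.65 Ω.
Then V_out = V_supply · R2'/(R1 + R2') = 6.45 × 37.65/54.75 = 4.436 mV.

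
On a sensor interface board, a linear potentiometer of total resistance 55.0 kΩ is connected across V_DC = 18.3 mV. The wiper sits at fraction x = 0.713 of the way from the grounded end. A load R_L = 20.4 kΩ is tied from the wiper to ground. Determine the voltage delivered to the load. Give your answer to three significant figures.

The pot divides into 15.79 kΩ above the wiper and 39.21 kΩ below.
(x·R_p) ‖ R_L = 13.42 kΩ.
Loaded-divider output: V_out = 18.3 × 0.4595 = 8.409 mV.

V_out ≈ 8.41 mV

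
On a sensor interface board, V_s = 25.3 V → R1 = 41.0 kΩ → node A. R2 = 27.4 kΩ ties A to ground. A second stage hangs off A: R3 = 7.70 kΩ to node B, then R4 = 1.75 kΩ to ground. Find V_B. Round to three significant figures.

Node A sees R2 in parallel with the series input of stage 2, R3 + R4 = 9.450 kΩ.
R2 ‖ (R3+R4) = 7.027 kΩ.
So V_A = 25.3 × 0.1463 = 3.702 V.
Stage 2 is unloaded, so V_B = V_A · R4/(R3+R4) = 3.702 × 1.75/9.450 = 0.6855 V.

V_B ≈ 0.685 V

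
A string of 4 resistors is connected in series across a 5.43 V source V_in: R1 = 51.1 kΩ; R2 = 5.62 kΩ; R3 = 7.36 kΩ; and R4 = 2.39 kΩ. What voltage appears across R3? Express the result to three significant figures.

Total series resistance ΣR = 51.1 + 5.62 + 7.36 + 2.39 = 66.47 kΩ.
V = V_in · R/ΣR = 5.43 × 0.1107 = 0.6012 V.

V ≈ 0.601 V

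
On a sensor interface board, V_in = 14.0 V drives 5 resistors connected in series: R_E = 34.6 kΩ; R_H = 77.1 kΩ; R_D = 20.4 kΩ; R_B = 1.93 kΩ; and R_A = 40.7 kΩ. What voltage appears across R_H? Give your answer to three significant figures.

Series total: ΣR = 34.6 + 77.1 + 20.4 + 1.93 + 40.7 = 174.7 kΩ.
Voltage divider: V = V_in · (77.10 / 174.7) = 14.0 × 0.4413 = 6.178 V.

V ≈ 6.18 V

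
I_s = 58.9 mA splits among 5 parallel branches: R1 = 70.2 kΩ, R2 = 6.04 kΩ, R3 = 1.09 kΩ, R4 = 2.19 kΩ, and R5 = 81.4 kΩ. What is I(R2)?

I ≈ 6.23 mA

Conductances: ΣG = 1/70.2 + 1/6.04 + 1/1.09 + 1/2.19 + 1/81.4 = 1.566 (1/kΩ).
By the current-divider rule, I = I_s · G_k/ΣG = 58.9 × 0.1057 = 6.227 mA.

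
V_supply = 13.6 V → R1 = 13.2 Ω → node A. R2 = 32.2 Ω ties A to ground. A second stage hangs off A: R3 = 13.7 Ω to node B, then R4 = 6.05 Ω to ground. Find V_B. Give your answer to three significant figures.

V_B ≈ 2.00 V

Node A sees R2 in parallel with the series input of stage 2, R3 + R4 = 19.75 Ω.
Effective lower resistance at A: R2 ‖ 19.75 = 12.24 Ω.
V_A = 13.6 × 12.24/(13.2 + 12.24) = 6.544 V.
Stage 2 is unloaded, so V_B = V_A · R4/(R3+R4) = 6.544 × 6.05/19.75 = 2.005 V.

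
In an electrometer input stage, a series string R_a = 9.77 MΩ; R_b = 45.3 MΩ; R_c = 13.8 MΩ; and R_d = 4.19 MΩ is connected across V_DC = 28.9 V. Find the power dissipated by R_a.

ΣR = 73.06 MΩ → I = 28.9/73.06 = 0.3956 µA.
V(R_a) = I·R = 3.865 V; P = V·I = 3.865 × 0.3956 = 1.529 µW.

P ≈ 1.53 µW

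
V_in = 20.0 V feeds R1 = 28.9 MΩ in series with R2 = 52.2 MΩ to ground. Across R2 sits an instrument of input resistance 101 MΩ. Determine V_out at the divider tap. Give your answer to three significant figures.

V_out ≈ 10.9 V

The load sits in parallel with R2, giving an effective lower resistance R2' = R2·R_L/(R2+R_L) = 34.41 MΩ.
Now apply the divider: V_out = 20.0 × 0.5435 = 10.87 V.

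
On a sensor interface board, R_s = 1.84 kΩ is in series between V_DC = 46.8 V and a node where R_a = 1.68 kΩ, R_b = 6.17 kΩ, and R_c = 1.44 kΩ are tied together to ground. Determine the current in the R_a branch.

I ≈ 7.59 mA

Combine the parallel branches: R_p = (1/1.68 + 1/6.17 + 1/1.44)⁻¹ = 0.6888 kΩ.
V_A = 46.8 × 0.6888/2.529 = 12.75 V.
Branch current I = V_A/R_a = 12.75/1.68 = 7.588 mA.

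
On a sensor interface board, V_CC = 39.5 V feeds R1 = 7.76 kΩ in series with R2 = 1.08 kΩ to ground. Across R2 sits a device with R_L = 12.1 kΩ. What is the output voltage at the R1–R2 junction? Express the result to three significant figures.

V_out ≈ 4.48 V

The load sits in parallel with R2, giving an effective lower resistance R2' = R2·R_L/(R2+R_L) = 0.9915 kΩ.
Then V_out = V_CC · R2'/(R1 + R2') = 39.5 × 0.9915/8.752 = 4.475 V.
(Unloaded it would be 4.83 V; the load pulls it down.)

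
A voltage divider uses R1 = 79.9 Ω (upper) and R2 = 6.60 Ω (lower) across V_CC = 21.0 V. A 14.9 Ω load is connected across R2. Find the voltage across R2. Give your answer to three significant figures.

V_out ≈ 1.14 V

The load sits in parallel with R2, giving an effective lower resistance R2' = R2·R_L/(R2+R_L) = 4.574 Ω.
Now apply the divider: V_out = 21.0 × 0.05415 = 1.137 V.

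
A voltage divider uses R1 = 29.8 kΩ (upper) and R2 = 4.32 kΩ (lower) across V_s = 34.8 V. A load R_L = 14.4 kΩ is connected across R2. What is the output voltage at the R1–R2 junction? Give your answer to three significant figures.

R2 ‖ R_L = (4.32 × 14.4)/(4.32 + 14.4) = 3.323 kΩ.
Voltage divider with the loaded lower leg: V_out = 34.8 × 3.323/(29.8 + 3.323) = 34.8 × 0.1003 = 3.491 V.

V_out ≈ 3.49 V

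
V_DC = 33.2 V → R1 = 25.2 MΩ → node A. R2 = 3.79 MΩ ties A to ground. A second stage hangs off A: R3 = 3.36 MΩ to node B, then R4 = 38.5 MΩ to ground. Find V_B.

V_B ≈ 3.70 V

Looking into the second stage from A: R3 + R4 = 41.86 MΩ appears in parallel with R2.
Effective lower resistance at A: R2 ‖ 41.86 = 3.475 MΩ.
V_A = 33.2 × 3.475/(25.2 + 3.475) = 4.024 V.
Stage 2 is unloaded, so V_B = V_A · R4/(R3+R4) = 4.024 × 38.5/41.86 = 3.701 V.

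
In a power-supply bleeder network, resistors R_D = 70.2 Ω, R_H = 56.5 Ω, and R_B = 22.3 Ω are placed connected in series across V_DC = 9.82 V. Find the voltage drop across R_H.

V ≈ 3.72 V

Series total: ΣR = 70.2 + 56.5 + 22.3 = 149.0 Ω.
Voltage divider: V = V_DC · (56.50 / 149.0) = 9.82 × 0.3792 = 3.724 V.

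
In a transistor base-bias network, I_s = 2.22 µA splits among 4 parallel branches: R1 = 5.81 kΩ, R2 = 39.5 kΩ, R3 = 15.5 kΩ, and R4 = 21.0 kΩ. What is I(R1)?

I ≈ 1.23 µA

Conductances: ΣG = 1/5.81 + 1/39.5 + 1/15.5 + 1/21.0 = 0.3096 (1/kΩ).
R1 takes the fraction G_k/ΣG = 0.1721/0.3096 = 0.5560, so I = 2.22 × 0.5560 = 1.234 µA.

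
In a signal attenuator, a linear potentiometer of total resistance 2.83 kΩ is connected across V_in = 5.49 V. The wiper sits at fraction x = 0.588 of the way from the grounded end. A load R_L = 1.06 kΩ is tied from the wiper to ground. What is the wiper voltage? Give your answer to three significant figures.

Lower segment x·R_p = 1.664 kΩ; upper segment (1−x)·R_p = 1.166 kΩ.
Lower segment in parallel with the load: 1.664 ‖ 1.06 = 0.6475 kΩ.
Then V_out = V_in · 0.6475/(1.166 + 0.6475) = 1.960 V.

V_out ≈ 1.96 V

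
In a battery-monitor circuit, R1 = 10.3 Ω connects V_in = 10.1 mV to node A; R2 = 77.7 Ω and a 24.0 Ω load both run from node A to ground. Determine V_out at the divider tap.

The load sits in parallel with R2, giving an effective lower resistance R2' = R2·R_L/(R2+R_L) = 18.34 Ω.
Now apply the divider: V_out = 10.1 × 0.6403 = 6.467 mV.

V_out ≈ 6.47 mV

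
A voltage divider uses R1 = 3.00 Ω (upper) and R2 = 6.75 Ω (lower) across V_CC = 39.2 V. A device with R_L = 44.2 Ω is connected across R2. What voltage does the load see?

R2 ‖ R_L = (6.75 × 44.2)/(6.75 + 44.2) = 5.856 Ω.
Now apply the divider: V_out = 39.2 × 0.6612 = 25.92 V.
(Unloaded it would be 27.1 V; the load pulls it down.)

V_out ≈ 25.9 V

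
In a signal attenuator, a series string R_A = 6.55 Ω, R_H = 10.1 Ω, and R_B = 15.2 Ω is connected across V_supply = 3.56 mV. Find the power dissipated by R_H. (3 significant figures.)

P ≈ 0.126 µW

The common current is I = 3.56/31.85 = 0.1118 mA.
P(R_H) = I²·R_H = (0.1118)² × 10.1 = 0.1262 µW.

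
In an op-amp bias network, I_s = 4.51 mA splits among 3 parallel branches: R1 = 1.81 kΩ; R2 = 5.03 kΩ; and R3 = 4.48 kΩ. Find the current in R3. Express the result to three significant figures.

I ≈ 1.03 mA

Total conductance ΣG = 1/1.81 + 1/5.03 + 1/4.48 = 0.9745 (units of 1/kΩ).
Current divider: I(R3) = I_s · G_k/ΣG = 4.51 × (0.2232/0.9745) = 4.51 × 0.2291 = 1.033 mA.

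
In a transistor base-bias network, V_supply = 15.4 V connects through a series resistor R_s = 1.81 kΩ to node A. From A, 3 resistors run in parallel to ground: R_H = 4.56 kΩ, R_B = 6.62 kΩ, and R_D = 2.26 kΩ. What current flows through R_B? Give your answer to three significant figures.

I ≈ 0.941 mA

Combine the parallel branches: R_p = (1/4.56 + 1/6.62 + 1/2.26)⁻¹ = 1.230 kΩ.
Node voltage V_A = V_supply · R_p/(R_s + R_p) = 15.4 × 0.4047 = 6.232 V.
I(R_B) = V_A / R_B = 6.232/6.62 = 0.9413 mA.
(Check via current divider: I_total = 5.065 mA; share G_k/ΣG = 0.1858 → same result.)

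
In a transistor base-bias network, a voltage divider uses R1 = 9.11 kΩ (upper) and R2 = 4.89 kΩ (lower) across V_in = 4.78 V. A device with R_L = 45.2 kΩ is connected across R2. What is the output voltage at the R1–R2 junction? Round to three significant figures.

V_out ≈ 1.56 V

The load sits in parallel with R2, giving an effective lower resistance R2' = R2·R_L/(R2+R_L) = 4.413 kΩ.
Now apply the divider: V_out = 4.78 × 0.3263 = 1.560 V.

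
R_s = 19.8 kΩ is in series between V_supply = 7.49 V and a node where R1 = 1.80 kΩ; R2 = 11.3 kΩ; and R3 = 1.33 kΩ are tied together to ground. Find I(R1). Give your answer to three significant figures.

I ≈ 0.145 mA

Equivalent of the parallel group: R_p = 0.7164 kΩ.
Node voltage V_A = V_supply · R_p/(R_s + R_p) = 7.49 × 0.03492 = 0.2615 V.
Branch current I = V_A/R1 = 0.2615/1.80 = 0.1453 mA.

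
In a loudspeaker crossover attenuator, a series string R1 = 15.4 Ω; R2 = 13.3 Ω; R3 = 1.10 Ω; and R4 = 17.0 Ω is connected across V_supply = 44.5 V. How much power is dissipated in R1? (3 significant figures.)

Series current I = V_supply/ΣR = 44.5/46.80 = 0.9509 A.
V(R1) = I·R = 14.64 V; P = V·I = 14.64 × 0.9509 = 13.92 W.

P ≈ 13.9 W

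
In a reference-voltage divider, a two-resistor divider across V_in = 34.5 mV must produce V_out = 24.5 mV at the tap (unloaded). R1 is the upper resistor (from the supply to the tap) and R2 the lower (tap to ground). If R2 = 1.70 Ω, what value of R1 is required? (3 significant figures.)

Required fraction k = V_out/V_in = 0.7101.
R1 = R2·(1/k − 1) = 1.70 × 0.4082 = 0.6939 Ω.

R1 ≈ 0.694 Ω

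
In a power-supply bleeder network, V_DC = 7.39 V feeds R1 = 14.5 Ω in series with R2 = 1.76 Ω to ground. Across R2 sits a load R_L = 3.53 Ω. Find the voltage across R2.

First combine the lower leg with the load: R2 ‖ R_L = 1.174 Ω.
Then V_out = V_DC · R2'/(R1 + R2') = 7.39 × 1.174/15.67 = 0.5537 V.

V_out ≈ 0.554 V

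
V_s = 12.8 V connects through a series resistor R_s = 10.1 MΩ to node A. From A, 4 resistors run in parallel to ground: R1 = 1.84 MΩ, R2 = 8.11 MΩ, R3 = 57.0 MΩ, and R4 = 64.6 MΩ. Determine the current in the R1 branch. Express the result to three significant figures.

Combine the parallel branches: R_p = (1/1.84 + 1/8.11 + 1/57.0 + 1/64.6)⁻¹ = 1.429 MΩ.
Node voltage V_A = V_s · R_p/(R_s + R_p) = 12.8 × 0.1239 = 1.587 V.
I(R1) = V_A / R1 = 1.587/1.84 = 0.8622 µA.
(Equivalently: I_total = 1.110 µA, then current-divider fraction G_k/ΣG = 0.7766.)

I ≈ 0.862 µA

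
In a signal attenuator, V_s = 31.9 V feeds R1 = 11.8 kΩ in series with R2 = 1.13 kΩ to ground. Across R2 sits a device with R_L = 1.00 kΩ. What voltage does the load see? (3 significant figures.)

V_out ≈ 1.37 V

The load sits in parallel with R2, giving an effective lower resistance R2' = R2·R_L/(R2+R_L) = 0.5305 kΩ.
Then V_out = V_s · R2'/(R1 + R2') = 31.9 × 0.5305/12.33 = 1.372 V.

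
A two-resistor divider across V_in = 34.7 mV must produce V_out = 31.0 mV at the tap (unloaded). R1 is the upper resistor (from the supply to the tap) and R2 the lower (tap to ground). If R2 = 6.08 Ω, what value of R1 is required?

R1 ≈ 0.726 Ω

Required fraction k = V_out/V_in = 0.8934.
Rearranging, R1 = R2·(1−k)/k = 6.08 × 0.1194 = 0.7257 Ω.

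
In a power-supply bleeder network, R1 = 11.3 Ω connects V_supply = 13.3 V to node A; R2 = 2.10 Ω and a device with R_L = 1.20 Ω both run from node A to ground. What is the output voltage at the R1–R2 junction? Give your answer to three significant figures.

R2 ‖ R_L = (2.10 × 1.20)/(2.10 + 1.20) = 0.7636 Ω.
Now apply the divider: V_out = 13.3 × 0.06330 = 0.8419 V.

V_out ≈ 0.842 V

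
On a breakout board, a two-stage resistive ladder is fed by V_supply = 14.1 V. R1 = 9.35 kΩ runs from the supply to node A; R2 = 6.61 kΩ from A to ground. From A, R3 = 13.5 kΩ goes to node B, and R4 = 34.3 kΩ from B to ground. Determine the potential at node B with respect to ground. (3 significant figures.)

V_B ≈ 3.88 V

Node A sees R2 in parallel with the series input of stage 2, R3 + R4 = 47.80 kΩ.
R2 ‖ (R3+R4) = 5.807 kΩ.
V_A = 14.1 × 5.807/(9.35 + 5.807) = 5.402 V.
Stage 2 is unloaded, so V_B = V_A · R4/(R3+R4) = 5.402 × 34.3/47.80 = 3.876 V.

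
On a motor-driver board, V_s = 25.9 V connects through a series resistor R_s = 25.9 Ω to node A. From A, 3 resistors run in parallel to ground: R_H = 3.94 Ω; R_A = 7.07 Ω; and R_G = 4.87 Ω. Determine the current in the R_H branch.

I ≈ 0.397 A

Parallel bank: R_p = 1/(1/3.94 + 1/7.07 + 1/4.87) = 1.665 Ω.
V_A by voltage divider: V_A = 25.9 × 1.665/(25.9 + 1.665) = 1.564 V.
Branch current I = V_A/R_H = 1.564/3.94 = 0.3971 A.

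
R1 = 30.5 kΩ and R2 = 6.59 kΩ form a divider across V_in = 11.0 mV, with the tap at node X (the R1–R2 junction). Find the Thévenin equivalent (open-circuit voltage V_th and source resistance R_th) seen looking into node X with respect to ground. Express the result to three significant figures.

With X open, the divider is unloaded: V_th = 11.0 × 6.59/37.09 = 1.954 mV.
Looking into X with the source shorted: R_th = R1·R2/(R1+R2) = 30.50 × 6.59/37.09 = 5.419 kΩ.

V_th ≈ 1.95 mV, R_th ≈ 5.42 kΩ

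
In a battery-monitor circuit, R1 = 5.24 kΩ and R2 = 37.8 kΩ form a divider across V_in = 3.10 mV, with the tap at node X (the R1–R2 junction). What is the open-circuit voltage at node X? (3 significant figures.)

Open-circuit (no load on X): V_th = V_in · R2/(R1 + R2) = 3.10 × 37.8/(5.240 + 37.8) = 2.723 mV.

V_th ≈ 2.72 mV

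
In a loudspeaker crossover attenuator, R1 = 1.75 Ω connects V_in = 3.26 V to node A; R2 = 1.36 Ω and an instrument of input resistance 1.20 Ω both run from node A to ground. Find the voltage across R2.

R2 ‖ R_L = (1.36 × 1.20)/(1.36 + 1.20) = 0.6375 Ω.
Now apply the divider: V_out = 3.26 × 0.2670 = 0.8705 V.
(Unloaded it would be 1.43 V; the load pulls it down.)

V_out ≈ 0.870 V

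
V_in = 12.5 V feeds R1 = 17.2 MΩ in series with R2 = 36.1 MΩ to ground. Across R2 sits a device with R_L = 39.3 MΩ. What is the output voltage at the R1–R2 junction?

V_out ≈ 6.53 V

The load sits in parallel with R2, giving an effective lower resistance R2' = R2·R_L/(R2+R_L) = 18.82 MΩ.
Voltage divider with the loaded lower leg: V_out = 12.5 × 18.82/(17.2 + 18.82) = 12.5 × 0.5224 = 6.530 V.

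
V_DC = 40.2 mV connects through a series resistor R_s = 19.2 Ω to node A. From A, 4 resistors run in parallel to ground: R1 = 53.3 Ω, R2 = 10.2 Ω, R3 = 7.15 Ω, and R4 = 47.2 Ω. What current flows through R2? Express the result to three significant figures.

I ≈ 0.622 mA

Parallel bank: R_p = 1/(1/53.3 + 1/10.2 + 1/7.15 + 1/47.2) = 3.599 Ω.
V_A by voltage divider: V_A = 40.2 × 3.599/(19.2 + 3.599) = 6.346 mV.
Branch current I = V_A/R2 = 6.346/10.2 = 0.6222 mA.
(Check via current divider: I_total = 1.763 mA; share G_k/ΣG = 0.3529 → same result.)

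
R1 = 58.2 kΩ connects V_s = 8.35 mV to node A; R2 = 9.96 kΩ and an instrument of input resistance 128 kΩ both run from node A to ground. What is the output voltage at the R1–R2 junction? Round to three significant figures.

V_out ≈ 1.14 mV

First combine the lower leg with the load: R2 ‖ R_L = 9.241 kΩ.
Voltage divider with the loaded lower leg: V_out = 8.35 × 9.241/(58.2 + 9.241) = 8.35 × 0.1370 = 1.144 mV.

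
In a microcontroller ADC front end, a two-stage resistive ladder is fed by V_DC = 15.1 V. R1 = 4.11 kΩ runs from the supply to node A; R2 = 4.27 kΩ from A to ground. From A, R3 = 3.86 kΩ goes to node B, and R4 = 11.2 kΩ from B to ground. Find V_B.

V_B ≈ 5.02 V

The second stage (R3 + R4 = 15.06 kΩ) loads node A in parallel with R2.
R2 ‖ (R3+R4) = 3.327 kΩ.
V_A = 15.1 × 3.327/(4.11 + 3.327) = 6.755 V.
Then the unloaded second divider: V_B = V_A × R4/(R3+R4) = 6.755 × 0.7437 = 5.024 V.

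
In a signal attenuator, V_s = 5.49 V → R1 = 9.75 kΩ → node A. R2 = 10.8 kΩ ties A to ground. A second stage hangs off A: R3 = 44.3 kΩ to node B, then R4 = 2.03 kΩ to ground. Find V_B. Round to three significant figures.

The second stage (R3 + R4 = 46.33 kΩ) loads node A in parallel with R2.
Effective lower resistance at A: R2 ‖ 46.33 = 8.758 kΩ.
V_A = 5.49 × 8.758/(9.75 + 8.758) = 2.598 V.
V_B = V_A × 0.04382 = 0.1138 V.

V_B ≈ 0.114 V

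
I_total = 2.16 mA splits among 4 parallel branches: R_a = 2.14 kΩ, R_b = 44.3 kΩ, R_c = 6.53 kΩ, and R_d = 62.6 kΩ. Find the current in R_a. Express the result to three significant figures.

Conductances: ΣG = 1/2.14 + 1/44.3 + 1/6.53 + 1/62.6 = 0.6590 (1/kΩ).
By the current-divider rule, I = I_total · G_k/ΣG = 2.16 × 0.7091 = 1.532 mA.

I ≈ 1.53 mA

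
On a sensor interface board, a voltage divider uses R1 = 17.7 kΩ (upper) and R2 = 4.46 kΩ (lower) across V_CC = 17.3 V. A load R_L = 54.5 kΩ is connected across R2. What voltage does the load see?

R2 ‖ R_L = (4.46 × 54.5)/(4.46 + 54.5) = 4.123 kΩ.
Voltage divider with the loaded lower leg: V_out = 17.3 × 4.123/(17.7 + 4.123) = 17.3 × 0.1889 = 3.268 V.

V_out ≈ 3.27 V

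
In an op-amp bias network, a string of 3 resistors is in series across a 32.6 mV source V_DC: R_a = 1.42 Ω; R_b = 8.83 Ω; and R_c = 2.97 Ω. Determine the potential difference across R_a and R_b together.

ΣR = 1.42 + 8.83 + 2.97 = 13.22 Ω.
R_{R_a..R_b} = 1.42 + 8.83 = 10.25 Ω.
Voltage divider: V = V_DC · (10.25 / 13.22) = 32.6 × 0.7753 = 25.28 mV.

V ≈ 25.3 mV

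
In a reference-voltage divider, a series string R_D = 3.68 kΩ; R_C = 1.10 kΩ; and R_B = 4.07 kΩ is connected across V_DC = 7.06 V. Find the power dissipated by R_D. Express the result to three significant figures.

P ≈ 2.34 mW

Series current I = V_DC/ΣR = 7.06/8.850 = 0.7977 mA.
P(R_D) = I²·R_D = (0.7977)² × 3.68 = 2.342 mW.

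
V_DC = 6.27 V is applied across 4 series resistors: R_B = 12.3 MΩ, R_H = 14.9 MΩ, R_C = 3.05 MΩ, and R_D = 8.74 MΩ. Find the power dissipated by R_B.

P ≈ 0.318 µW

ΣR = 38.99 MΩ → I = 6.27/38.99 = 0.1608 µA.
P(R_B) = I²·R_B = (0.1608)² × 12.3 = 0.3181 µW.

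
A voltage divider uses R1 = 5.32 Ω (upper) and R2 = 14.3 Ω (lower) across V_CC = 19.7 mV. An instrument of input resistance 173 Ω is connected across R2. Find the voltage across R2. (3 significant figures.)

The load sits in parallel with R2, giving an effective lower resistance R2' = R2·R_L/(R2+R_L) = 13.21 Ω.
Then V_out = V_CC · R2'/(R1 + R2') = 19.7 × 13.21/18.53 = 14.04 mV.

V_out ≈ 14.0 mV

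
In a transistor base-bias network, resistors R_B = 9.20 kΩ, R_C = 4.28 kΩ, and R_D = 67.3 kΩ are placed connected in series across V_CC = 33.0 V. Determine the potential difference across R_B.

Series total: ΣR = 9.20 + 4.28 + 67.3 = 80.78 kΩ.
Voltage divider: V = V_CC · (9.200 / 80.78) = 33.0 × 0.1139 = 3.758 V.

V ≈ 3.76 V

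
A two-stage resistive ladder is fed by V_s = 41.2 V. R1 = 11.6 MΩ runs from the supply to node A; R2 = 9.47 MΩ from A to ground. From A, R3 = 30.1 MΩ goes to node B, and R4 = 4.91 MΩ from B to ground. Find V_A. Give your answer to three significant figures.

V_A ≈ 16.1 V

The second stage (R3 + R4 = 35.01 MΩ) loads node A in parallel with R2.
R2 ‖ (R3+R4) = 7.454 MΩ.
So V_A = 41.2 × 0.3912 = 16.12 V.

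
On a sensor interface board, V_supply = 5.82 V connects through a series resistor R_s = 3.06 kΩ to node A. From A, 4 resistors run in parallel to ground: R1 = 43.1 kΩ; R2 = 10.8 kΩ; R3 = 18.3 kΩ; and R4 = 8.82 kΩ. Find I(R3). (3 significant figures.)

I ≈ 0.170 mA

Parallel bank: R_p = 1/(1/43.1 + 1/10.8 + 1/18.3 + 1/8.82) = 3.523 kΩ.
Node voltage V_A = V_supply · R_p/(R_s + R_p) = 5.82 × 0.5352 = 3.115 V.
Branch current I = V_A/R3 = 3.115/18.3 = 0.1702 mA.
(Equivalently: I_total = 0.8840 mA, then current-divider fraction G_k/ΣG = 0.1925.)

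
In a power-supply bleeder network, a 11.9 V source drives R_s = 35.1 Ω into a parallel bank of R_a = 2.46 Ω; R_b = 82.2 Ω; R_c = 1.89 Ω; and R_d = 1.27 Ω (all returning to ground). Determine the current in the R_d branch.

I ≈ 0.151 A

Parallel bank: R_p = 1/(1/2.46 + 1/82.2 + 1/1.89 + 1/1.27) = 0.5763 Ω.
Node voltage V_A = V_in · R_p/(R_s + R_p) = 11.9 × 0.01615 = 0.1922 V.
Branch current I = V_A/R_d = 0.1922/1.27 = 0.1514 A.
(Equivalently: I_total = 0.3336 A, then current-divider fraction G_k/ΣG = 0.4538.)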